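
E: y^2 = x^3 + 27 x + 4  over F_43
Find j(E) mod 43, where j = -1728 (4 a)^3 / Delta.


Delta = -16(4 a^3 + 27 b^2) mod 43 = 27
-1728 * (4 a)^3 = -1728 * (4*27)^3 mod 43 = 42
j = 42 * 27^(-1) mod 43 = 35

j = 35 (mod 43)


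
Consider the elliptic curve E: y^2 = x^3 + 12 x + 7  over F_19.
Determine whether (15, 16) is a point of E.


Check whether y^2 = x^3 + 12 x + 7 (mod 19) for (x, y) = (15, 16).
LHS: y^2 = 16^2 mod 19 = 9
RHS: x^3 + 12 x + 7 = 15^3 + 12*15 + 7 mod 19 = 9
LHS = RHS

Yes, on the curve


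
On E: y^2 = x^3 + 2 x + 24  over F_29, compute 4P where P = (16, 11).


k = 4 = 100_2 (binary, LSB first: 001)
Double-and-add from P = (16, 11):
  bit 0 = 0: acc unchanged = O
  bit 1 = 0: acc unchanged = O
  bit 2 = 1: acc = O + (26, 7) = (26, 7)

4P = (26, 7)


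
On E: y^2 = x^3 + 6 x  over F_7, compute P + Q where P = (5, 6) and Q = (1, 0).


P != Q, so use the chord formula.
s = (y2 - y1) / (x2 - x1) = (1) / (3) mod 7 = 5
x3 = s^2 - x1 - x2 mod 7 = 5^2 - 5 - 1 = 5
y3 = s (x1 - x3) - y1 mod 7 = 5 * (5 - 5) - 6 = 1

P + Q = (5, 1)


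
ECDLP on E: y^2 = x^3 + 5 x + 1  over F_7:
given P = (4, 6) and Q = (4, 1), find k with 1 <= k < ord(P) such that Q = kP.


Enumerate multiples of P until we hit Q = (4, 1):
  1P = (4, 6)
  2P = (3, 6)
  3P = (0, 1)
  4P = (5, 5)
  5P = (6, 3)
  6P = (1, 0)
  7P = (6, 4)
  8P = (5, 2)
  9P = (0, 6)
  10P = (3, 1)
  11P = (4, 1)
Match found at i = 11.

k = 11


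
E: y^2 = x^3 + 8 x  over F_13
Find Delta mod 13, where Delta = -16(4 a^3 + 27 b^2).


4 a^3 + 27 b^2 = 4*8^3 + 27*0^2 = 2048 + 0 = 2048
Delta = -16 * (2048) = -32768
Delta mod 13 = 5

Delta = 5 (mod 13)


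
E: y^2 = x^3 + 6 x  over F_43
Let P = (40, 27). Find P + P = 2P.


Doubling: s = (3 x1^2 + a) / (2 y1)
s = (3*40^2 + 6) / (2*27) mod 43 = 3
x3 = s^2 - 2 x1 mod 43 = 3^2 - 2*40 = 15
y3 = s (x1 - x3) - y1 mod 43 = 3 * (40 - 15) - 27 = 5

2P = (15, 5)


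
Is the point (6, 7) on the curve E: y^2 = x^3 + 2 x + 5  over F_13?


Check whether y^2 = x^3 + 2 x + 5 (mod 13) for (x, y) = (6, 7).
LHS: y^2 = 7^2 mod 13 = 10
RHS: x^3 + 2 x + 5 = 6^3 + 2*6 + 5 mod 13 = 12
LHS != RHS

No, not on the curve


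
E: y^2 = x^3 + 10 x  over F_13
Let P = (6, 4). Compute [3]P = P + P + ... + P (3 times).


k = 3 = 11_2 (binary, LSB first: 11)
Double-and-add from P = (6, 4):
  bit 0 = 1: acc = O + (6, 4) = (6, 4)
  bit 1 = 1: acc = (6, 4) + (0, 0) = (6, 9)

3P = (6, 9)


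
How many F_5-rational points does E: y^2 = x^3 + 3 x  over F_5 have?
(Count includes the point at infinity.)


For each x in F_5, count y with y^2 = x^3 + 3 x + 0 mod 5:
  x = 0: RHS = 0, y in [0]  -> 1 point(s)
  x = 1: RHS = 4, y in [2, 3]  -> 2 point(s)
  x = 2: RHS = 4, y in [2, 3]  -> 2 point(s)
  x = 3: RHS = 1, y in [1, 4]  -> 2 point(s)
  x = 4: RHS = 1, y in [1, 4]  -> 2 point(s)
Affine points: 9. Add the point at infinity: total = 10.

#E(F_5) = 10


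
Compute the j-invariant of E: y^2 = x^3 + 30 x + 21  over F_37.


Delta = -16(4 a^3 + 27 b^2) mod 37 = 12
-1728 * (4 a)^3 = -1728 * (4*30)^3 mod 37 = 27
j = 27 * 12^(-1) mod 37 = 30

j = 30 (mod 37)


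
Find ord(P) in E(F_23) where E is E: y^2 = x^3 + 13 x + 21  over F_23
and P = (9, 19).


Compute successive multiples of P until we hit O:
  1P = (9, 19)
  2P = (17, 7)
  3P = (5, 21)
  4P = (15, 7)
  5P = (3, 15)
  6P = (14, 16)
  7P = (16, 22)
  8P = (1, 14)
  ... (continuing to 32P)
  32P = O

ord(P) = 32


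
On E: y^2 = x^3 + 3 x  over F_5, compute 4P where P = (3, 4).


k = 4 = 100_2 (binary, LSB first: 001)
Double-and-add from P = (3, 4):
  bit 0 = 0: acc unchanged = O
  bit 1 = 0: acc unchanged = O
  bit 2 = 1: acc = O + (1, 3) = (1, 3)

4P = (1, 3)


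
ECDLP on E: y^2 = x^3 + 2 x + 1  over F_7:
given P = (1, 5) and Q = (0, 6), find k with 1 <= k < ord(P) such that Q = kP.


Enumerate multiples of P until we hit Q = (0, 6):
  1P = (1, 5)
  2P = (0, 6)
Match found at i = 2.

k = 2


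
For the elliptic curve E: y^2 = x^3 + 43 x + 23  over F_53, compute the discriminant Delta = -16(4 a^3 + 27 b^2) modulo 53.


4 a^3 + 27 b^2 = 4*43^3 + 27*23^2 = 318028 + 14283 = 332311
Delta = -16 * (332311) = -5316976
Delta mod 53 = 37

Delta = 37 (mod 53)


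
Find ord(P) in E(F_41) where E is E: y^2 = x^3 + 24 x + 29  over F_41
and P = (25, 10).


Compute successive multiples of P until we hit O:
  1P = (25, 10)
  2P = (11, 36)
  3P = (21, 6)
  4P = (37, 19)
  5P = (18, 26)
  6P = (30, 19)
  7P = (4, 36)
  8P = (10, 30)
  ... (continuing to 45P)
  45P = O

ord(P) = 45


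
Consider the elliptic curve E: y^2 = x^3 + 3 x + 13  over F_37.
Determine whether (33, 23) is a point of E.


Check whether y^2 = x^3 + 3 x + 13 (mod 37) for (x, y) = (33, 23).
LHS: y^2 = 23^2 mod 37 = 11
RHS: x^3 + 3 x + 13 = 33^3 + 3*33 + 13 mod 37 = 11
LHS = RHS

Yes, on the curve


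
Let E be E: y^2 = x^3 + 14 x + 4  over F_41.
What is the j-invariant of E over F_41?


Delta = -16(4 a^3 + 27 b^2) mod 41 = 4
-1728 * (4 a)^3 = -1728 * (4*14)^3 mod 41 = 4
j = 4 * 4^(-1) mod 41 = 1

j = 1 (mod 41)


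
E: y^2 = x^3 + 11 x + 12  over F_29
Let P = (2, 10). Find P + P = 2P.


Doubling: s = (3 x1^2 + a) / (2 y1)
s = (3*2^2 + 11) / (2*10) mod 29 = 20
x3 = s^2 - 2 x1 mod 29 = 20^2 - 2*2 = 19
y3 = s (x1 - x3) - y1 mod 29 = 20 * (2 - 19) - 10 = 27

2P = (19, 27)


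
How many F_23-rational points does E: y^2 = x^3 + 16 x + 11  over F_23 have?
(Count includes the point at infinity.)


For each x in F_23, count y with y^2 = x^3 + 16 x + 11 mod 23:
  x = 4: RHS = 1, y in [1, 22]  -> 2 point(s)
  x = 5: RHS = 9, y in [3, 20]  -> 2 point(s)
  x = 6: RHS = 1, y in [1, 22]  -> 2 point(s)
  x = 7: RHS = 6, y in [11, 12]  -> 2 point(s)
  x = 11: RHS = 0, y in [0]  -> 1 point(s)
  x = 13: RHS = 1, y in [1, 22]  -> 2 point(s)
  x = 14: RHS = 12, y in [9, 14]  -> 2 point(s)
  x = 16: RHS = 16, y in [4, 19]  -> 2 point(s)
  x = 18: RHS = 13, y in [6, 17]  -> 2 point(s)
Affine points: 17. Add the point at infinity: total = 18.

#E(F_23) = 18


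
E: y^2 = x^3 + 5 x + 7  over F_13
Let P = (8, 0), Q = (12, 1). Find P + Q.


P != Q, so use the chord formula.
s = (y2 - y1) / (x2 - x1) = (1) / (4) mod 13 = 10
x3 = s^2 - x1 - x2 mod 13 = 10^2 - 8 - 12 = 2
y3 = s (x1 - x3) - y1 mod 13 = 10 * (8 - 2) - 0 = 8

P + Q = (2, 8)


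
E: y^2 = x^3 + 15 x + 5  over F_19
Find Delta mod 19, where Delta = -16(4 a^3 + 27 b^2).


4 a^3 + 27 b^2 = 4*15^3 + 27*5^2 = 13500 + 675 = 14175
Delta = -16 * (14175) = -226800
Delta mod 19 = 3

Delta = 3 (mod 19)


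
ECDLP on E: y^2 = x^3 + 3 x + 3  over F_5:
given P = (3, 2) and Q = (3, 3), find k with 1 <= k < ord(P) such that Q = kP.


Enumerate multiples of P until we hit Q = (3, 3):
  1P = (3, 2)
  2P = (4, 3)
  3P = (4, 2)
  4P = (3, 3)
Match found at i = 4.

k = 4


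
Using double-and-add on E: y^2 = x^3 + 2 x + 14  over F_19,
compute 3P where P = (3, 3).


k = 3 = 11_2 (binary, LSB first: 11)
Double-and-add from P = (3, 3):
  bit 0 = 1: acc = O + (3, 3) = (3, 3)
  bit 1 = 1: acc = (3, 3) + (1, 13) = (2, 11)

3P = (2, 11)


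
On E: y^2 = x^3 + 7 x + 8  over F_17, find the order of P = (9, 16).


Compute successive multiples of P until we hit O:
  1P = (9, 16)
  2P = (1, 4)
  3P = (5, 7)
  4P = (7, 14)
  5P = (2, 8)
  6P = (8, 7)
  7P = (13, 16)
  8P = (12, 1)
  ... (continuing to 22P)
  22P = O

ord(P) = 22


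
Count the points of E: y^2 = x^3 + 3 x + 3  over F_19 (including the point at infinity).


For each x in F_19, count y with y^2 = x^3 + 3 x + 3 mod 19:
  x = 1: RHS = 7, y in [8, 11]  -> 2 point(s)
  x = 2: RHS = 17, y in [6, 13]  -> 2 point(s)
  x = 3: RHS = 1, y in [1, 18]  -> 2 point(s)
  x = 6: RHS = 9, y in [3, 16]  -> 2 point(s)
  x = 7: RHS = 6, y in [5, 14]  -> 2 point(s)
  x = 8: RHS = 7, y in [8, 11]  -> 2 point(s)
  x = 10: RHS = 7, y in [8, 11]  -> 2 point(s)
  x = 12: RHS = 0, y in [0]  -> 1 point(s)
  x = 13: RHS = 16, y in [4, 15]  -> 2 point(s)
  x = 16: RHS = 5, y in [9, 10]  -> 2 point(s)
Affine points: 19. Add the point at infinity: total = 20.

#E(F_19) = 20


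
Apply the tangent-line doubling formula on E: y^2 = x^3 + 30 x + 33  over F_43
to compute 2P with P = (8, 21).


Doubling: s = (3 x1^2 + a) / (2 y1)
s = (3*8^2 + 30) / (2*21) mod 43 = 36
x3 = s^2 - 2 x1 mod 43 = 36^2 - 2*8 = 33
y3 = s (x1 - x3) - y1 mod 43 = 36 * (8 - 33) - 21 = 25

2P = (33, 25)


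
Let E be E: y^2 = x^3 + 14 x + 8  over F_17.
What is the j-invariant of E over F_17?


Delta = -16(4 a^3 + 27 b^2) mod 17 = 5
-1728 * (4 a)^3 = -1728 * (4*14)^3 mod 17 = 2
j = 2 * 5^(-1) mod 17 = 14

j = 14 (mod 17)


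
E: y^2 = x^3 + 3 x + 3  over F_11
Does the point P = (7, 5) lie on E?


Check whether y^2 = x^3 + 3 x + 3 (mod 11) for (x, y) = (7, 5).
LHS: y^2 = 5^2 mod 11 = 3
RHS: x^3 + 3 x + 3 = 7^3 + 3*7 + 3 mod 11 = 4
LHS != RHS

No, not on the curve


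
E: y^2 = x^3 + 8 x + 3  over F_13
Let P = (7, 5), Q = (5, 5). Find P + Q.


P != Q, so use the chord formula.
s = (y2 - y1) / (x2 - x1) = (0) / (11) mod 13 = 0
x3 = s^2 - x1 - x2 mod 13 = 0^2 - 7 - 5 = 1
y3 = s (x1 - x3) - y1 mod 13 = 0 * (7 - 1) - 5 = 8

P + Q = (1, 8)


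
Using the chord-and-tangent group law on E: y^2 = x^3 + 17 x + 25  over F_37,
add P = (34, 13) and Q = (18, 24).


P != Q, so use the chord formula.
s = (y2 - y1) / (x2 - x1) = (11) / (21) mod 37 = 34
x3 = s^2 - x1 - x2 mod 37 = 34^2 - 34 - 18 = 31
y3 = s (x1 - x3) - y1 mod 37 = 34 * (34 - 31) - 13 = 15

P + Q = (31, 15)


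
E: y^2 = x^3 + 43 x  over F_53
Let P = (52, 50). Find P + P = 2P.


Doubling: s = (3 x1^2 + a) / (2 y1)
s = (3*52^2 + 43) / (2*50) mod 53 = 10
x3 = s^2 - 2 x1 mod 53 = 10^2 - 2*52 = 49
y3 = s (x1 - x3) - y1 mod 53 = 10 * (52 - 49) - 50 = 33

2P = (49, 33)


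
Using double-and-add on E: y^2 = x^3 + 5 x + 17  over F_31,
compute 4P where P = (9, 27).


k = 4 = 100_2 (binary, LSB first: 001)
Double-and-add from P = (9, 27):
  bit 0 = 0: acc unchanged = O
  bit 1 = 0: acc unchanged = O
  bit 2 = 1: acc = O + (9, 4) = (9, 4)

4P = (9, 4)


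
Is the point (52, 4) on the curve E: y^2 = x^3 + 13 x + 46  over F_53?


Check whether y^2 = x^3 + 13 x + 46 (mod 53) for (x, y) = (52, 4).
LHS: y^2 = 4^2 mod 53 = 16
RHS: x^3 + 13 x + 46 = 52^3 + 13*52 + 46 mod 53 = 32
LHS != RHS

No, not on the curve


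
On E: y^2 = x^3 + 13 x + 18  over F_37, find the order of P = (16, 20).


Compute successive multiples of P until we hit O:
  1P = (16, 20)
  2P = (15, 6)
  3P = (17, 3)
  4P = (34, 27)
  5P = (35, 24)
  6P = (13, 4)
  7P = (20, 8)
  8P = (10, 36)
  ... (continuing to 34P)
  34P = O

ord(P) = 34


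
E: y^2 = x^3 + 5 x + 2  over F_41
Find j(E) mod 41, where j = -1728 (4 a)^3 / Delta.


Delta = -16(4 a^3 + 27 b^2) mod 41 = 30
-1728 * (4 a)^3 = -1728 * (4*5)^3 mod 41 = 11
j = 11 * 30^(-1) mod 41 = 40

j = 40 (mod 41)


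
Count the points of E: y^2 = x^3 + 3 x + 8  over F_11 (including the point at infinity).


For each x in F_11, count y with y^2 = x^3 + 3 x + 8 mod 11:
  x = 1: RHS = 1, y in [1, 10]  -> 2 point(s)
  x = 2: RHS = 0, y in [0]  -> 1 point(s)
  x = 3: RHS = 0, y in [0]  -> 1 point(s)
  x = 5: RHS = 5, y in [4, 7]  -> 2 point(s)
  x = 6: RHS = 0, y in [0]  -> 1 point(s)
  x = 7: RHS = 9, y in [3, 8]  -> 2 point(s)
  x = 8: RHS = 5, y in [4, 7]  -> 2 point(s)
  x = 9: RHS = 5, y in [4, 7]  -> 2 point(s)
  x = 10: RHS = 4, y in [2, 9]  -> 2 point(s)
Affine points: 15. Add the point at infinity: total = 16.

#E(F_11) = 16


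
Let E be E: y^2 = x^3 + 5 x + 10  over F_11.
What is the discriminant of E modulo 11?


4 a^3 + 27 b^2 = 4*5^3 + 27*10^2 = 500 + 2700 = 3200
Delta = -16 * (3200) = -51200
Delta mod 11 = 5

Delta = 5 (mod 11)


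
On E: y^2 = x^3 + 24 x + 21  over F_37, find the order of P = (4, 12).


Compute successive multiples of P until we hit O:
  1P = (4, 12)
  2P = (1, 34)
  3P = (20, 19)
  4P = (9, 2)
  5P = (28, 36)
  6P = (6, 23)
  7P = (11, 5)
  8P = (23, 7)
  ... (continuing to 43P)
  43P = O

ord(P) = 43


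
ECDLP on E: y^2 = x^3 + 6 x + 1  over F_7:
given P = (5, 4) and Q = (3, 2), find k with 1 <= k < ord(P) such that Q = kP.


Enumerate multiples of P until we hit Q = (3, 2):
  1P = (5, 4)
  2P = (6, 6)
  3P = (0, 6)
  4P = (3, 5)
  5P = (1, 1)
  6P = (2, 0)
  7P = (1, 6)
  8P = (3, 2)
Match found at i = 8.

k = 8


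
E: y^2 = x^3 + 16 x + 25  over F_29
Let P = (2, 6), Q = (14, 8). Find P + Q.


P != Q, so use the chord formula.
s = (y2 - y1) / (x2 - x1) = (2) / (12) mod 29 = 5
x3 = s^2 - x1 - x2 mod 29 = 5^2 - 2 - 14 = 9
y3 = s (x1 - x3) - y1 mod 29 = 5 * (2 - 9) - 6 = 17

P + Q = (9, 17)


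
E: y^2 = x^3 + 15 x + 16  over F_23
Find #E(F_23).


For each x in F_23, count y with y^2 = x^3 + 15 x + 16 mod 23:
  x = 0: RHS = 16, y in [4, 19]  -> 2 point(s)
  x = 1: RHS = 9, y in [3, 20]  -> 2 point(s)
  x = 2: RHS = 8, y in [10, 13]  -> 2 point(s)
  x = 4: RHS = 2, y in [5, 18]  -> 2 point(s)
  x = 5: RHS = 9, y in [3, 20]  -> 2 point(s)
  x = 6: RHS = 0, y in [0]  -> 1 point(s)
  x = 7: RHS = 4, y in [2, 21]  -> 2 point(s)
  x = 8: RHS = 4, y in [2, 21]  -> 2 point(s)
  x = 9: RHS = 6, y in [11, 12]  -> 2 point(s)
  x = 10: RHS = 16, y in [4, 19]  -> 2 point(s)
  x = 13: RHS = 16, y in [4, 19]  -> 2 point(s)
  x = 14: RHS = 3, y in [7, 16]  -> 2 point(s)
  x = 17: RHS = 9, y in [3, 20]  -> 2 point(s)
  x = 18: RHS = 0, y in [0]  -> 1 point(s)
  x = 20: RHS = 13, y in [6, 17]  -> 2 point(s)
  x = 21: RHS = 1, y in [1, 22]  -> 2 point(s)
  x = 22: RHS = 0, y in [0]  -> 1 point(s)
Affine points: 31. Add the point at infinity: total = 32.

#E(F_23) = 32


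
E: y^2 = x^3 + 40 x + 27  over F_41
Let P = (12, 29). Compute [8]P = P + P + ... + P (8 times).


k = 8 = 1000_2 (binary, LSB first: 0001)
Double-and-add from P = (12, 29):
  bit 0 = 0: acc unchanged = O
  bit 1 = 0: acc unchanged = O
  bit 2 = 0: acc unchanged = O
  bit 3 = 1: acc = O + (12, 12) = (12, 12)

8P = (12, 12)


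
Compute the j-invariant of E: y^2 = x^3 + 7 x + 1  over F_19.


Delta = -16(4 a^3 + 27 b^2) mod 19 = 17
-1728 * (4 a)^3 = -1728 * (4*7)^3 mod 19 = 7
j = 7 * 17^(-1) mod 19 = 6

j = 6 (mod 19)


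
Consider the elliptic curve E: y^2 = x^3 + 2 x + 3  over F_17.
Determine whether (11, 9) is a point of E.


Check whether y^2 = x^3 + 2 x + 3 (mod 17) for (x, y) = (11, 9).
LHS: y^2 = 9^2 mod 17 = 13
RHS: x^3 + 2 x + 3 = 11^3 + 2*11 + 3 mod 17 = 13
LHS = RHS

Yes, on the curve


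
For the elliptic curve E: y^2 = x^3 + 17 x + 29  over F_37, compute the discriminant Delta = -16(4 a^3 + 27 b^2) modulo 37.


4 a^3 + 27 b^2 = 4*17^3 + 27*29^2 = 19652 + 22707 = 42359
Delta = -16 * (42359) = -677744
Delta mod 37 = 22

Delta = 22 (mod 37)


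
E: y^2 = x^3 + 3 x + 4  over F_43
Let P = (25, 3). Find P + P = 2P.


Doubling: s = (3 x1^2 + a) / (2 y1)
s = (3*25^2 + 3) / (2*3) mod 43 = 12
x3 = s^2 - 2 x1 mod 43 = 12^2 - 2*25 = 8
y3 = s (x1 - x3) - y1 mod 43 = 12 * (25 - 8) - 3 = 29

2P = (8, 29)


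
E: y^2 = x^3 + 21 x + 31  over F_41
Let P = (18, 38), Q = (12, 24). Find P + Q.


P != Q, so use the chord formula.
s = (y2 - y1) / (x2 - x1) = (27) / (35) mod 41 = 16
x3 = s^2 - x1 - x2 mod 41 = 16^2 - 18 - 12 = 21
y3 = s (x1 - x3) - y1 mod 41 = 16 * (18 - 21) - 38 = 37

P + Q = (21, 37)


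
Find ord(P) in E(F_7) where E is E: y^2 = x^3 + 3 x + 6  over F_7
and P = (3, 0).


Compute successive multiples of P until we hit O:
  1P = (3, 0)
  2P = O

ord(P) = 2


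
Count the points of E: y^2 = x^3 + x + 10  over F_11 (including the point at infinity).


For each x in F_11, count y with y^2 = x^3 + 1 x + 10 mod 11:
  x = 1: RHS = 1, y in [1, 10]  -> 2 point(s)
  x = 2: RHS = 9, y in [3, 8]  -> 2 point(s)
  x = 4: RHS = 1, y in [1, 10]  -> 2 point(s)
  x = 6: RHS = 1, y in [1, 10]  -> 2 point(s)
  x = 9: RHS = 0, y in [0]  -> 1 point(s)
Affine points: 9. Add the point at infinity: total = 10.

#E(F_11) = 10


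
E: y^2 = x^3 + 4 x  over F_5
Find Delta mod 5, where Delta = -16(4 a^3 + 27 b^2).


4 a^3 + 27 b^2 = 4*4^3 + 27*0^2 = 256 + 0 = 256
Delta = -16 * (256) = -4096
Delta mod 5 = 4

Delta = 4 (mod 5)


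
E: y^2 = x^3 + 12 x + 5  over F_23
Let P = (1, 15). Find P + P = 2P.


Doubling: s = (3 x1^2 + a) / (2 y1)
s = (3*1^2 + 12) / (2*15) mod 23 = 12
x3 = s^2 - 2 x1 mod 23 = 12^2 - 2*1 = 4
y3 = s (x1 - x3) - y1 mod 23 = 12 * (1 - 4) - 15 = 18

2P = (4, 18)


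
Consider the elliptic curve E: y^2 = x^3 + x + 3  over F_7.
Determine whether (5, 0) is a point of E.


Check whether y^2 = x^3 + 1 x + 3 (mod 7) for (x, y) = (5, 0).
LHS: y^2 = 0^2 mod 7 = 0
RHS: x^3 + 1 x + 3 = 5^3 + 1*5 + 3 mod 7 = 0
LHS = RHS

Yes, on the curve


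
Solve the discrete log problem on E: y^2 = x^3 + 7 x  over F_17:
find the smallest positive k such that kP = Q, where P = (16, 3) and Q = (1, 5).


Enumerate multiples of P until we hit Q = (1, 5):
  1P = (16, 3)
  2P = (1, 5)
Match found at i = 2.

k = 2


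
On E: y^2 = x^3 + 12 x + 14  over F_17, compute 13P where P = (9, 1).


k = 13 = 1101_2 (binary, LSB first: 1011)
Double-and-add from P = (9, 1):
  bit 0 = 1: acc = O + (9, 1) = (9, 1)
  bit 1 = 0: acc unchanged = (9, 1)
  bit 2 = 1: acc = (9, 1) + (3, 14) = (13, 2)
  bit 3 = 1: acc = (13, 2) + (15, 13) = (15, 4)

13P = (15, 4)


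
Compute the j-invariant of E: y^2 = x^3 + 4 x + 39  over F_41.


Delta = -16(4 a^3 + 27 b^2) mod 41 = 39
-1728 * (4 a)^3 = -1728 * (4*4)^3 mod 41 = 24
j = 24 * 39^(-1) mod 41 = 29

j = 29 (mod 41)


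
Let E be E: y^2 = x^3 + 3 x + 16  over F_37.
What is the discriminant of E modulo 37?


4 a^3 + 27 b^2 = 4*3^3 + 27*16^2 = 108 + 6912 = 7020
Delta = -16 * (7020) = -112320
Delta mod 37 = 12

Delta = 12 (mod 37)


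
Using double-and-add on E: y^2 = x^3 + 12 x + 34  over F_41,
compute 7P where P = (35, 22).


k = 7 = 111_2 (binary, LSB first: 111)
Double-and-add from P = (35, 22):
  bit 0 = 1: acc = O + (35, 22) = (35, 22)
  bit 1 = 1: acc = (35, 22) + (13, 38) = (2, 36)
  bit 2 = 1: acc = (2, 36) + (25, 16) = (37, 39)

7P = (37, 39)


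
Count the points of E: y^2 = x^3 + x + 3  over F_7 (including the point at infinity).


For each x in F_7, count y with y^2 = x^3 + 1 x + 3 mod 7:
  x = 4: RHS = 1, y in [1, 6]  -> 2 point(s)
  x = 5: RHS = 0, y in [0]  -> 1 point(s)
  x = 6: RHS = 1, y in [1, 6]  -> 2 point(s)
Affine points: 5. Add the point at infinity: total = 6.

#E(F_7) = 6


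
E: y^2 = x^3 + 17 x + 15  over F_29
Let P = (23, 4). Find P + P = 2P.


Doubling: s = (3 x1^2 + a) / (2 y1)
s = (3*23^2 + 17) / (2*4) mod 29 = 12
x3 = s^2 - 2 x1 mod 29 = 12^2 - 2*23 = 11
y3 = s (x1 - x3) - y1 mod 29 = 12 * (23 - 11) - 4 = 24

2P = (11, 24)


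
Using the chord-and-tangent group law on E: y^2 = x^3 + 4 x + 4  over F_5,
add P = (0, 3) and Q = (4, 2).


P != Q, so use the chord formula.
s = (y2 - y1) / (x2 - x1) = (4) / (4) mod 5 = 1
x3 = s^2 - x1 - x2 mod 5 = 1^2 - 0 - 4 = 2
y3 = s (x1 - x3) - y1 mod 5 = 1 * (0 - 2) - 3 = 0

P + Q = (2, 0)


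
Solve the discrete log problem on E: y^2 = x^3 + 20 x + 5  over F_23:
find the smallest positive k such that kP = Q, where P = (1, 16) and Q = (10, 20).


Enumerate multiples of P until we hit Q = (10, 20):
  1P = (1, 16)
  2P = (21, 7)
  3P = (10, 3)
  4P = (5, 0)
  5P = (10, 20)
Match found at i = 5.

k = 5


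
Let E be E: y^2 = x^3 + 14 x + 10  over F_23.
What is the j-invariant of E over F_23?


Delta = -16(4 a^3 + 27 b^2) mod 23 = 6
-1728 * (4 a)^3 = -1728 * (4*14)^3 mod 23 = 13
j = 13 * 6^(-1) mod 23 = 6

j = 6 (mod 23)


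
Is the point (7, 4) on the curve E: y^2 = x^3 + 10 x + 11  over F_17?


Check whether y^2 = x^3 + 10 x + 11 (mod 17) for (x, y) = (7, 4).
LHS: y^2 = 4^2 mod 17 = 16
RHS: x^3 + 10 x + 11 = 7^3 + 10*7 + 11 mod 17 = 16
LHS = RHS

Yes, on the curve


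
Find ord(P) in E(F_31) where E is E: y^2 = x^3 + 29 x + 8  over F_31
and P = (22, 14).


Compute successive multiples of P until we hit O:
  1P = (22, 14)
  2P = (20, 1)
  3P = (8, 15)
  4P = (29, 2)
  5P = (19, 3)
  6P = (0, 15)
  7P = (27, 13)
  8P = (18, 10)
  ... (continuing to 39P)
  39P = O

ord(P) = 39


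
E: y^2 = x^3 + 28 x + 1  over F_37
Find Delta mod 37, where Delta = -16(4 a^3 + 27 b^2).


4 a^3 + 27 b^2 = 4*28^3 + 27*1^2 = 87808 + 27 = 87835
Delta = -16 * (87835) = -1405360
Delta mod 37 = 11

Delta = 11 (mod 37)


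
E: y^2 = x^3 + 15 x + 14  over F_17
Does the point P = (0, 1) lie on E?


Check whether y^2 = x^3 + 15 x + 14 (mod 17) for (x, y) = (0, 1).
LHS: y^2 = 1^2 mod 17 = 1
RHS: x^3 + 15 x + 14 = 0^3 + 15*0 + 14 mod 17 = 14
LHS != RHS

No, not on the curve


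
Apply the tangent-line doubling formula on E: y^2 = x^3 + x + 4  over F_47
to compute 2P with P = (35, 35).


Doubling: s = (3 x1^2 + a) / (2 y1)
s = (3*35^2 + 1) / (2*35) mod 47 = 27
x3 = s^2 - 2 x1 mod 47 = 27^2 - 2*35 = 1
y3 = s (x1 - x3) - y1 mod 47 = 27 * (35 - 1) - 35 = 37

2P = (1, 37)


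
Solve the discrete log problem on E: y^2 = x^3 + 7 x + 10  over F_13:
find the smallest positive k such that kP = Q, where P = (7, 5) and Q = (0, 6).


Enumerate multiples of P until we hit Q = (0, 6):
  1P = (7, 5)
  2P = (11, 1)
  3P = (9, 10)
  4P = (0, 6)
Match found at i = 4.

k = 4


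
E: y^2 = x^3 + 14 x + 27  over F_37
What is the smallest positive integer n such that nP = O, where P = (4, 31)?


Compute successive multiples of P until we hit O:
  1P = (4, 31)
  2P = (30, 17)
  3P = (30, 20)
  4P = (4, 6)
  5P = O

ord(P) = 5


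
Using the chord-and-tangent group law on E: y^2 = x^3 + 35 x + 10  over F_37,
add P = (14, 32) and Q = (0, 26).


P != Q, so use the chord formula.
s = (y2 - y1) / (x2 - x1) = (31) / (23) mod 37 = 11
x3 = s^2 - x1 - x2 mod 37 = 11^2 - 14 - 0 = 33
y3 = s (x1 - x3) - y1 mod 37 = 11 * (14 - 33) - 32 = 18

P + Q = (33, 18)


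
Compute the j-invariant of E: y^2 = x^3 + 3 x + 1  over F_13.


Delta = -16(4 a^3 + 27 b^2) mod 13 = 11
-1728 * (4 a)^3 = -1728 * (4*3)^3 mod 13 = 12
j = 12 * 11^(-1) mod 13 = 7

j = 7 (mod 13)


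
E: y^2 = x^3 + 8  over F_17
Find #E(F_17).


For each x in F_17, count y with y^2 = x^3 + 0 x + 8 mod 17:
  x = 0: RHS = 8, y in [5, 12]  -> 2 point(s)
  x = 1: RHS = 9, y in [3, 14]  -> 2 point(s)
  x = 2: RHS = 16, y in [4, 13]  -> 2 point(s)
  x = 3: RHS = 1, y in [1, 16]  -> 2 point(s)
  x = 4: RHS = 4, y in [2, 15]  -> 2 point(s)
  x = 11: RHS = 13, y in [8, 9]  -> 2 point(s)
  x = 12: RHS = 2, y in [6, 11]  -> 2 point(s)
  x = 14: RHS = 15, y in [7, 10]  -> 2 point(s)
  x = 15: RHS = 0, y in [0]  -> 1 point(s)
Affine points: 17. Add the point at infinity: total = 18.

#E(F_17) = 18


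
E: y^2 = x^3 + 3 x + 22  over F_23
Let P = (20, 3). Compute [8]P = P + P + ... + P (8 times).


k = 8 = 1000_2 (binary, LSB first: 0001)
Double-and-add from P = (20, 3):
  bit 0 = 0: acc unchanged = O
  bit 1 = 0: acc unchanged = O
  bit 2 = 0: acc unchanged = O
  bit 3 = 1: acc = O + (21, 10) = (21, 10)

8P = (21, 10)


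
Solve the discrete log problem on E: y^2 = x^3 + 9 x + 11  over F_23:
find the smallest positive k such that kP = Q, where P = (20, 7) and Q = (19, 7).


Enumerate multiples of P until we hit Q = (19, 7):
  1P = (20, 7)
  2P = (22, 1)
  3P = (13, 18)
  4P = (15, 18)
  5P = (14, 12)
  6P = (21, 13)
  7P = (18, 5)
  8P = (9, 4)
  9P = (7, 7)
  10P = (19, 16)
  11P = (19, 7)
Match found at i = 11.

k = 11


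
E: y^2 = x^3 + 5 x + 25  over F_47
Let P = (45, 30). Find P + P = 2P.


Doubling: s = (3 x1^2 + a) / (2 y1)
s = (3*45^2 + 5) / (2*30) mod 47 = 23
x3 = s^2 - 2 x1 mod 47 = 23^2 - 2*45 = 16
y3 = s (x1 - x3) - y1 mod 47 = 23 * (45 - 16) - 30 = 26

2P = (16, 26)


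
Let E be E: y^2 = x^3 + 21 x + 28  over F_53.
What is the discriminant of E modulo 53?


4 a^3 + 27 b^2 = 4*21^3 + 27*28^2 = 37044 + 21168 = 58212
Delta = -16 * (58212) = -931392
Delta mod 53 = 30

Delta = 30 (mod 53)


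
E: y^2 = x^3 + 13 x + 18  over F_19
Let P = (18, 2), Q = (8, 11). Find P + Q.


P != Q, so use the chord formula.
s = (y2 - y1) / (x2 - x1) = (9) / (9) mod 19 = 1
x3 = s^2 - x1 - x2 mod 19 = 1^2 - 18 - 8 = 13
y3 = s (x1 - x3) - y1 mod 19 = 1 * (18 - 13) - 2 = 3

P + Q = (13, 3)


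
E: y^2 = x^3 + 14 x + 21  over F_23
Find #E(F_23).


For each x in F_23, count y with y^2 = x^3 + 14 x + 21 mod 23:
  x = 1: RHS = 13, y in [6, 17]  -> 2 point(s)
  x = 4: RHS = 3, y in [7, 16]  -> 2 point(s)
  x = 5: RHS = 9, y in [3, 20]  -> 2 point(s)
  x = 7: RHS = 2, y in [5, 18]  -> 2 point(s)
  x = 8: RHS = 1, y in [1, 22]  -> 2 point(s)
  x = 9: RHS = 2, y in [5, 18]  -> 2 point(s)
  x = 12: RHS = 8, y in [10, 13]  -> 2 point(s)
  x = 13: RHS = 8, y in [10, 13]  -> 2 point(s)
  x = 15: RHS = 18, y in [8, 15]  -> 2 point(s)
  x = 19: RHS = 16, y in [4, 19]  -> 2 point(s)
  x = 21: RHS = 8, y in [10, 13]  -> 2 point(s)
  x = 22: RHS = 6, y in [11, 12]  -> 2 point(s)
Affine points: 24. Add the point at infinity: total = 25.

#E(F_23) = 25


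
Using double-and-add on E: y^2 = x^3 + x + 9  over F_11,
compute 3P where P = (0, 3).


k = 3 = 11_2 (binary, LSB first: 11)
Double-and-add from P = (0, 3):
  bit 0 = 1: acc = O + (0, 3) = (0, 3)
  bit 1 = 1: acc = (0, 3) + (4, 0) = (0, 8)

3P = (0, 8)


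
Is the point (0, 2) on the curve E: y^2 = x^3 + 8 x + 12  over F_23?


Check whether y^2 = x^3 + 8 x + 12 (mod 23) for (x, y) = (0, 2).
LHS: y^2 = 2^2 mod 23 = 4
RHS: x^3 + 8 x + 12 = 0^3 + 8*0 + 12 mod 23 = 12
LHS != RHS

No, not on the curve


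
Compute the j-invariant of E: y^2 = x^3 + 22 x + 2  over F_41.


Delta = -16(4 a^3 + 27 b^2) mod 41 = 24
-1728 * (4 a)^3 = -1728 * (4*22)^3 mod 41 = 16
j = 16 * 24^(-1) mod 41 = 28

j = 28 (mod 41)


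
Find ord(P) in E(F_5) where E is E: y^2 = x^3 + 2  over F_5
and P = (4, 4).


Compute successive multiples of P until we hit O:
  1P = (4, 4)
  2P = (3, 2)
  3P = (2, 0)
  4P = (3, 3)
  5P = (4, 1)
  6P = O

ord(P) = 6


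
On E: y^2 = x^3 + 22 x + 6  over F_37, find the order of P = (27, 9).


Compute successive multiples of P until we hit O:
  1P = (27, 9)
  2P = (23, 5)
  3P = (25, 30)
  4P = (12, 0)
  5P = (25, 7)
  6P = (23, 32)
  7P = (27, 28)
  8P = O

ord(P) = 8


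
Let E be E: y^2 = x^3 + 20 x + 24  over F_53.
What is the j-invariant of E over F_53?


Delta = -16(4 a^3 + 27 b^2) mod 53 = 36
-1728 * (4 a)^3 = -1728 * (4*20)^3 mod 53 = 49
j = 49 * 36^(-1) mod 53 = 47

j = 47 (mod 53)


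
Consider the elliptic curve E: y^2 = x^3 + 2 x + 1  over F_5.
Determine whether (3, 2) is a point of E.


Check whether y^2 = x^3 + 2 x + 1 (mod 5) for (x, y) = (3, 2).
LHS: y^2 = 2^2 mod 5 = 4
RHS: x^3 + 2 x + 1 = 3^3 + 2*3 + 1 mod 5 = 4
LHS = RHS

Yes, on the curve


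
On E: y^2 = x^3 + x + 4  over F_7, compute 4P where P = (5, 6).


k = 4 = 100_2 (binary, LSB first: 001)
Double-and-add from P = (5, 6):
  bit 0 = 0: acc unchanged = O
  bit 1 = 0: acc unchanged = O
  bit 2 = 1: acc = O + (4, 4) = (4, 4)

4P = (4, 4)


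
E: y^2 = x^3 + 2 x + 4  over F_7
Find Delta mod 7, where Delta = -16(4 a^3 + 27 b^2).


4 a^3 + 27 b^2 = 4*2^3 + 27*4^2 = 32 + 432 = 464
Delta = -16 * (464) = -7424
Delta mod 7 = 3

Delta = 3 (mod 7)


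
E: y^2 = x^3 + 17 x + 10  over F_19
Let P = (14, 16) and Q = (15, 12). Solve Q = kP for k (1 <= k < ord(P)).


Enumerate multiples of P until we hit Q = (15, 12):
  1P = (14, 16)
  2P = (15, 12)
Match found at i = 2.

k = 2


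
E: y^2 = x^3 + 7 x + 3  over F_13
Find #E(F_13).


For each x in F_13, count y with y^2 = x^3 + 7 x + 3 mod 13:
  x = 0: RHS = 3, y in [4, 9]  -> 2 point(s)
  x = 2: RHS = 12, y in [5, 8]  -> 2 point(s)
  x = 3: RHS = 12, y in [5, 8]  -> 2 point(s)
  x = 4: RHS = 4, y in [2, 11]  -> 2 point(s)
  x = 6: RHS = 1, y in [1, 12]  -> 2 point(s)
  x = 8: RHS = 12, y in [5, 8]  -> 2 point(s)
Affine points: 12. Add the point at infinity: total = 13.

#E(F_13) = 13


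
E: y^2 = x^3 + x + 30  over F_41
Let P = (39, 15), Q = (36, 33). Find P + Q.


P != Q, so use the chord formula.
s = (y2 - y1) / (x2 - x1) = (18) / (38) mod 41 = 35
x3 = s^2 - x1 - x2 mod 41 = 35^2 - 39 - 36 = 2
y3 = s (x1 - x3) - y1 mod 41 = 35 * (39 - 2) - 15 = 9

P + Q = (2, 9)


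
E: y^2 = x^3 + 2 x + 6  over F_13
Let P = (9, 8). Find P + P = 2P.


Doubling: s = (3 x1^2 + a) / (2 y1)
s = (3*9^2 + 2) / (2*8) mod 13 = 8
x3 = s^2 - 2 x1 mod 13 = 8^2 - 2*9 = 7
y3 = s (x1 - x3) - y1 mod 13 = 8 * (9 - 7) - 8 = 8

2P = (7, 8)


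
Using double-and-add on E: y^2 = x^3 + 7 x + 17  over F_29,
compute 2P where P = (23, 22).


k = 2 = 10_2 (binary, LSB first: 01)
Double-and-add from P = (23, 22):
  bit 0 = 0: acc unchanged = O
  bit 1 = 1: acc = O + (16, 22) = (16, 22)

2P = (16, 22)


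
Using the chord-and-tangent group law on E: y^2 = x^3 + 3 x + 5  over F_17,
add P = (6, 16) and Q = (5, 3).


P != Q, so use the chord formula.
s = (y2 - y1) / (x2 - x1) = (4) / (16) mod 17 = 13
x3 = s^2 - x1 - x2 mod 17 = 13^2 - 6 - 5 = 5
y3 = s (x1 - x3) - y1 mod 17 = 13 * (6 - 5) - 16 = 14

P + Q = (5, 14)


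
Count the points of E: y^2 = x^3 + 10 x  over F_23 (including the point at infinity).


For each x in F_23, count y with y^2 = x^3 + 10 x + 0 mod 23:
  x = 0: RHS = 0, y in [0]  -> 1 point(s)
  x = 4: RHS = 12, y in [9, 14]  -> 2 point(s)
  x = 6: RHS = 0, y in [0]  -> 1 point(s)
  x = 12: RHS = 8, y in [10, 13]  -> 2 point(s)
  x = 13: RHS = 4, y in [2, 21]  -> 2 point(s)
  x = 14: RHS = 9, y in [3, 20]  -> 2 point(s)
  x = 15: RHS = 6, y in [11, 12]  -> 2 point(s)
  x = 16: RHS = 1, y in [1, 22]  -> 2 point(s)
  x = 17: RHS = 0, y in [0]  -> 1 point(s)
  x = 18: RHS = 9, y in [3, 20]  -> 2 point(s)
  x = 20: RHS = 12, y in [9, 14]  -> 2 point(s)
  x = 21: RHS = 18, y in [8, 15]  -> 2 point(s)
  x = 22: RHS = 12, y in [9, 14]  -> 2 point(s)
Affine points: 23. Add the point at infinity: total = 24.

#E(F_23) = 24


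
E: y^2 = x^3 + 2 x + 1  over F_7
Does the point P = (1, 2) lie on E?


Check whether y^2 = x^3 + 2 x + 1 (mod 7) for (x, y) = (1, 2).
LHS: y^2 = 2^2 mod 7 = 4
RHS: x^3 + 2 x + 1 = 1^3 + 2*1 + 1 mod 7 = 4
LHS = RHS

Yes, on the curve


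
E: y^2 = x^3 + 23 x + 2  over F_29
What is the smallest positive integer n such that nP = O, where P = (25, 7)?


Compute successive multiples of P until we hit O:
  1P = (25, 7)
  2P = (17, 17)
  3P = (23, 5)
  4P = (11, 7)
  5P = (22, 22)
  6P = (7, 19)
  7P = (20, 9)
  8P = (12, 11)
  ... (continuing to 17P)
  17P = O

ord(P) = 17


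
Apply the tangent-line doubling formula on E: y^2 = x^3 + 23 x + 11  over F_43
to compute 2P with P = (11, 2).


Doubling: s = (3 x1^2 + a) / (2 y1)
s = (3*11^2 + 23) / (2*2) mod 43 = 32
x3 = s^2 - 2 x1 mod 43 = 32^2 - 2*11 = 13
y3 = s (x1 - x3) - y1 mod 43 = 32 * (11 - 13) - 2 = 20

2P = (13, 20)


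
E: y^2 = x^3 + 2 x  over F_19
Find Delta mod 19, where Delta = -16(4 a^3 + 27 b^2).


4 a^3 + 27 b^2 = 4*2^3 + 27*0^2 = 32 + 0 = 32
Delta = -16 * (32) = -512
Delta mod 19 = 1

Delta = 1 (mod 19)


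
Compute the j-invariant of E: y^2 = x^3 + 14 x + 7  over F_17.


Delta = -16(4 a^3 + 27 b^2) mod 17 = 8
-1728 * (4 a)^3 = -1728 * (4*14)^3 mod 17 = 2
j = 2 * 8^(-1) mod 17 = 13

j = 13 (mod 17)


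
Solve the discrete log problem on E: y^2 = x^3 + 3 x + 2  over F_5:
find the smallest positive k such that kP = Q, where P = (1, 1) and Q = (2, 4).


Enumerate multiples of P until we hit Q = (2, 4):
  1P = (1, 1)
  2P = (2, 1)
  3P = (2, 4)
Match found at i = 3.

k = 3


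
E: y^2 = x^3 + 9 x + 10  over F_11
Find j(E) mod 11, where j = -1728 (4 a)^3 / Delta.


Delta = -16(4 a^3 + 27 b^2) mod 11 = 3
-1728 * (4 a)^3 = -1728 * (4*9)^3 mod 11 = 6
j = 6 * 3^(-1) mod 11 = 2

j = 2 (mod 11)


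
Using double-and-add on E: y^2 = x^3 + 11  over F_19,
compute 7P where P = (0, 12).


k = 7 = 111_2 (binary, LSB first: 111)
Double-and-add from P = (0, 12):
  bit 0 = 1: acc = O + (0, 12) = (0, 12)
  bit 1 = 1: acc = (0, 12) + (0, 7) = O
  bit 2 = 1: acc = O + (0, 12) = (0, 12)

7P = (0, 12)


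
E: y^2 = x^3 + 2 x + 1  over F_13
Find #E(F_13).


For each x in F_13, count y with y^2 = x^3 + 2 x + 1 mod 13:
  x = 0: RHS = 1, y in [1, 12]  -> 2 point(s)
  x = 1: RHS = 4, y in [2, 11]  -> 2 point(s)
  x = 2: RHS = 0, y in [0]  -> 1 point(s)
  x = 8: RHS = 9, y in [3, 10]  -> 2 point(s)
Affine points: 7. Add the point at infinity: total = 8.

#E(F_13) = 8


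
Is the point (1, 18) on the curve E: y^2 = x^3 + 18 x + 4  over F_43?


Check whether y^2 = x^3 + 18 x + 4 (mod 43) for (x, y) = (1, 18).
LHS: y^2 = 18^2 mod 43 = 23
RHS: x^3 + 18 x + 4 = 1^3 + 18*1 + 4 mod 43 = 23
LHS = RHS

Yes, on the curve


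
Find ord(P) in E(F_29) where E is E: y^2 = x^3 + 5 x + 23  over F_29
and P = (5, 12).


Compute successive multiples of P until we hit O:
  1P = (5, 12)
  2P = (14, 16)
  3P = (17, 2)
  4P = (23, 3)
  5P = (23, 26)
  6P = (17, 27)
  7P = (14, 13)
  8P = (5, 17)
  ... (continuing to 9P)
  9P = O

ord(P) = 9


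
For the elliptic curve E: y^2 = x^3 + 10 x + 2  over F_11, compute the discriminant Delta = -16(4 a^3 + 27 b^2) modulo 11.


4 a^3 + 27 b^2 = 4*10^3 + 27*2^2 = 4000 + 108 = 4108
Delta = -16 * (4108) = -65728
Delta mod 11 = 8

Delta = 8 (mod 11)


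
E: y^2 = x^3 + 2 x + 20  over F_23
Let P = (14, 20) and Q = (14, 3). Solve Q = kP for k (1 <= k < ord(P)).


Enumerate multiples of P until we hit Q = (14, 3):
  1P = (14, 20)
  2P = (7, 20)
  3P = (2, 3)
  4P = (13, 14)
  5P = (9, 10)
  6P = (4, 0)
  7P = (9, 13)
  8P = (13, 9)
  9P = (2, 20)
  10P = (7, 3)
  11P = (14, 3)
Match found at i = 11.

k = 11


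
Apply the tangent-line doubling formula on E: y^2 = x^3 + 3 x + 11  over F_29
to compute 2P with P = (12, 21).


Doubling: s = (3 x1^2 + a) / (2 y1)
s = (3*12^2 + 3) / (2*21) mod 29 = 0
x3 = s^2 - 2 x1 mod 29 = 0^2 - 2*12 = 5
y3 = s (x1 - x3) - y1 mod 29 = 0 * (12 - 5) - 21 = 8

2P = (5, 8)


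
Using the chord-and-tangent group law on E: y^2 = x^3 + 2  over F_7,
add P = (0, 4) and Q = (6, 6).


P != Q, so use the chord formula.
s = (y2 - y1) / (x2 - x1) = (2) / (6) mod 7 = 5
x3 = s^2 - x1 - x2 mod 7 = 5^2 - 0 - 6 = 5
y3 = s (x1 - x3) - y1 mod 7 = 5 * (0 - 5) - 4 = 6

P + Q = (5, 6)


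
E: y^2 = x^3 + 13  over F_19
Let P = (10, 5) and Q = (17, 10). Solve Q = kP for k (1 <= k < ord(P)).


Enumerate multiples of P until we hit Q = (17, 10):
  1P = (10, 5)
  2P = (6, 1)
  3P = (4, 1)
  4P = (16, 10)
  5P = (9, 18)
  6P = (17, 10)
Match found at i = 6.

k = 6


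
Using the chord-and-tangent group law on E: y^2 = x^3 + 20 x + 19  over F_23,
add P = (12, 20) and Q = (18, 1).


P != Q, so use the chord formula.
s = (y2 - y1) / (x2 - x1) = (4) / (6) mod 23 = 16
x3 = s^2 - x1 - x2 mod 23 = 16^2 - 12 - 18 = 19
y3 = s (x1 - x3) - y1 mod 23 = 16 * (12 - 19) - 20 = 6

P + Q = (19, 6)


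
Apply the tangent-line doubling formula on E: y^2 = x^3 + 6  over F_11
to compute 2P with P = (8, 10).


Doubling: s = (3 x1^2 + a) / (2 y1)
s = (3*8^2 + 0) / (2*10) mod 11 = 3
x3 = s^2 - 2 x1 mod 11 = 3^2 - 2*8 = 4
y3 = s (x1 - x3) - y1 mod 11 = 3 * (8 - 4) - 10 = 2

2P = (4, 2)


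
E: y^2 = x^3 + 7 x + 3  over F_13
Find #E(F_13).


For each x in F_13, count y with y^2 = x^3 + 7 x + 3 mod 13:
  x = 0: RHS = 3, y in [4, 9]  -> 2 point(s)
  x = 2: RHS = 12, y in [5, 8]  -> 2 point(s)
  x = 3: RHS = 12, y in [5, 8]  -> 2 point(s)
  x = 4: RHS = 4, y in [2, 11]  -> 2 point(s)
  x = 6: RHS = 1, y in [1, 12]  -> 2 point(s)
  x = 8: RHS = 12, y in [5, 8]  -> 2 point(s)
Affine points: 12. Add the point at infinity: total = 13.

#E(F_13) = 13


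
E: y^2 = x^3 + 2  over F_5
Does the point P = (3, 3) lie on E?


Check whether y^2 = x^3 + 0 x + 2 (mod 5) for (x, y) = (3, 3).
LHS: y^2 = 3^2 mod 5 = 4
RHS: x^3 + 0 x + 2 = 3^3 + 0*3 + 2 mod 5 = 4
LHS = RHS

Yes, on the curve


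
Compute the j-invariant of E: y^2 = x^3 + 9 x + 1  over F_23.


Delta = -16(4 a^3 + 27 b^2) mod 23 = 16
-1728 * (4 a)^3 = -1728 * (4*9)^3 mod 23 = 10
j = 10 * 16^(-1) mod 23 = 15

j = 15 (mod 23)


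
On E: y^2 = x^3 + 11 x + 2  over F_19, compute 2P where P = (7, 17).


k = 2 = 10_2 (binary, LSB first: 01)
Double-and-add from P = (7, 17):
  bit 0 = 0: acc unchanged = O
  bit 1 = 1: acc = O + (12, 0) = (12, 0)

2P = (12, 0)


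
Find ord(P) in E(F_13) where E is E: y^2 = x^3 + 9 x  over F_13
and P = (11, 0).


Compute successive multiples of P until we hit O:
  1P = (11, 0)
  2P = O

ord(P) = 2


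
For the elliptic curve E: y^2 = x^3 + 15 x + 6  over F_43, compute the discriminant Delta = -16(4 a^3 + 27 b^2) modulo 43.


4 a^3 + 27 b^2 = 4*15^3 + 27*6^2 = 13500 + 972 = 14472
Delta = -16 * (14472) = -231552
Delta mod 43 = 3

Delta = 3 (mod 43)


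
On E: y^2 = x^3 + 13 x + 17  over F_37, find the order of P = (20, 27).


Compute successive multiples of P until we hit O:
  1P = (20, 27)
  2P = (9, 7)
  3P = (11, 23)
  4P = (3, 34)
  5P = (7, 9)
  6P = (36, 22)
  7P = (22, 6)
  8P = (22, 31)
  ... (continuing to 15P)
  15P = O

ord(P) = 15


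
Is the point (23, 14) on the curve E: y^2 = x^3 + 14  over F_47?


Check whether y^2 = x^3 + 0 x + 14 (mod 47) for (x, y) = (23, 14).
LHS: y^2 = 14^2 mod 47 = 8
RHS: x^3 + 0 x + 14 = 23^3 + 0*23 + 14 mod 47 = 8
LHS = RHS

Yes, on the curve


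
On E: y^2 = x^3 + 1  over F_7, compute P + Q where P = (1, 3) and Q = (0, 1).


P != Q, so use the chord formula.
s = (y2 - y1) / (x2 - x1) = (5) / (6) mod 7 = 2
x3 = s^2 - x1 - x2 mod 7 = 2^2 - 1 - 0 = 3
y3 = s (x1 - x3) - y1 mod 7 = 2 * (1 - 3) - 3 = 0

P + Q = (3, 0)


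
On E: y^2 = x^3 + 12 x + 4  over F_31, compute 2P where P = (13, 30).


Doubling: s = (3 x1^2 + a) / (2 y1)
s = (3*13^2 + 12) / (2*30) mod 31 = 4
x3 = s^2 - 2 x1 mod 31 = 4^2 - 2*13 = 21
y3 = s (x1 - x3) - y1 mod 31 = 4 * (13 - 21) - 30 = 0

2P = (21, 0)


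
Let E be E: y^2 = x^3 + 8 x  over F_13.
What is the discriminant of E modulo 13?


4 a^3 + 27 b^2 = 4*8^3 + 27*0^2 = 2048 + 0 = 2048
Delta = -16 * (2048) = -32768
Delta mod 13 = 5

Delta = 5 (mod 13)


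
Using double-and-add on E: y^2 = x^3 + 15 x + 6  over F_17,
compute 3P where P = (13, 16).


k = 3 = 11_2 (binary, LSB first: 11)
Double-and-add from P = (13, 16):
  bit 0 = 1: acc = O + (13, 16) = (13, 16)
  bit 1 = 1: acc = (13, 16) + (10, 0) = (13, 1)

3P = (13, 1)


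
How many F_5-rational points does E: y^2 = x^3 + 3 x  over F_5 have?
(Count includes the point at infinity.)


For each x in F_5, count y with y^2 = x^3 + 3 x + 0 mod 5:
  x = 0: RHS = 0, y in [0]  -> 1 point(s)
  x = 1: RHS = 4, y in [2, 3]  -> 2 point(s)
  x = 2: RHS = 4, y in [2, 3]  -> 2 point(s)
  x = 3: RHS = 1, y in [1, 4]  -> 2 point(s)
  x = 4: RHS = 1, y in [1, 4]  -> 2 point(s)
Affine points: 9. Add the point at infinity: total = 10.

#E(F_5) = 10


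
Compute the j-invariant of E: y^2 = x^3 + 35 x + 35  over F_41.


Delta = -16(4 a^3 + 27 b^2) mod 41 = 35
-1728 * (4 a)^3 = -1728 * (4*35)^3 mod 41 = 1
j = 1 * 35^(-1) mod 41 = 34

j = 34 (mod 41)


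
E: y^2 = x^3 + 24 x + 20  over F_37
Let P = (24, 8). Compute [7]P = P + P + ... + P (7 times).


k = 7 = 111_2 (binary, LSB first: 111)
Double-and-add from P = (24, 8):
  bit 0 = 1: acc = O + (24, 8) = (24, 8)
  bit 1 = 1: acc = (24, 8) + (19, 3) = (32, 21)
  bit 2 = 1: acc = (32, 21) + (27, 1) = (31, 20)

7P = (31, 20)


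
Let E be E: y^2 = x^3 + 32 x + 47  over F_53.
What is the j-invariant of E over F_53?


Delta = -16(4 a^3 + 27 b^2) mod 53 = 35
-1728 * (4 a)^3 = -1728 * (4*32)^3 mod 53 = 1
j = 1 * 35^(-1) mod 53 = 50

j = 50 (mod 53)


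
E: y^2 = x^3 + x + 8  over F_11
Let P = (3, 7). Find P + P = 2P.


Doubling: s = (3 x1^2 + a) / (2 y1)
s = (3*3^2 + 1) / (2*7) mod 11 = 2
x3 = s^2 - 2 x1 mod 11 = 2^2 - 2*3 = 9
y3 = s (x1 - x3) - y1 mod 11 = 2 * (3 - 9) - 7 = 3

2P = (9, 3)


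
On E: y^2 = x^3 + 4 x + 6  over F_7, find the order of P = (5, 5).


Compute successive multiples of P until we hit O:
  1P = (5, 5)
  2P = (6, 6)
  3P = (4, 3)
  4P = (2, 1)
  5P = (1, 5)
  6P = (1, 2)
  7P = (2, 6)
  8P = (4, 4)
  ... (continuing to 11P)
  11P = O

ord(P) = 11


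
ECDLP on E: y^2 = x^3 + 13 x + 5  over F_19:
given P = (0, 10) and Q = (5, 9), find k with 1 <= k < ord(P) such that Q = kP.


Enumerate multiples of P until we hit Q = (5, 9):
  1P = (0, 10)
  2P = (17, 16)
  3P = (11, 4)
  4P = (5, 10)
  5P = (14, 9)
  6P = (2, 1)
  7P = (4, 8)
  8P = (1, 0)
  9P = (4, 11)
  10P = (2, 18)
  11P = (14, 10)
  12P = (5, 9)
Match found at i = 12.

k = 12
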